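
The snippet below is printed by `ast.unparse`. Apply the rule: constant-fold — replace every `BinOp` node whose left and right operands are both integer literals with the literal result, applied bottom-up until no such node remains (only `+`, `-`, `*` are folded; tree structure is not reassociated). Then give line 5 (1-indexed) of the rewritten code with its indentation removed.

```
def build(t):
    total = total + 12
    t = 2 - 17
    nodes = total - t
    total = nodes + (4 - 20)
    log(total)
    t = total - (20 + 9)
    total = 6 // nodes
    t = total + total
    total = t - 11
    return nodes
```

Transformed code:
def build(t):
    total = total + 12
    t = -15
    nodes = total - t
    total = nodes + -16
    log(total)
    t = total - 29
    total = 6 // nodes
    t = total + total
    total = t - 11
    return nodes

total = nodes + -16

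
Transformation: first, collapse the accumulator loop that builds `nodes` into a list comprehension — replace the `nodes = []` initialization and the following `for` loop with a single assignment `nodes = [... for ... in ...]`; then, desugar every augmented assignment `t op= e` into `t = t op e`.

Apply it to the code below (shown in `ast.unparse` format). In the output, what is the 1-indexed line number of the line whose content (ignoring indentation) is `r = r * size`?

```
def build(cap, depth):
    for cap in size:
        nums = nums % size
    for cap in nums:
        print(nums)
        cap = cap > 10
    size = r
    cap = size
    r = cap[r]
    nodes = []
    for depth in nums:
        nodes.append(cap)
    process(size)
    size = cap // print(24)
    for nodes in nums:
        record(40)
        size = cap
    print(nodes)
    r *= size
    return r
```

17

Transformed code:
def build(cap, depth):
    for cap in size:
        nums = nums % size
    for cap in nums:
        print(nums)
        cap = cap > 10
    size = r
    cap = size
    r = cap[r]
    nodes = [cap for depth in nums]
    process(size)
    size = cap // print(24)
    for nodes in nums:
        record(40)
        size = cap
    print(nodes)
    r = r * size
    return r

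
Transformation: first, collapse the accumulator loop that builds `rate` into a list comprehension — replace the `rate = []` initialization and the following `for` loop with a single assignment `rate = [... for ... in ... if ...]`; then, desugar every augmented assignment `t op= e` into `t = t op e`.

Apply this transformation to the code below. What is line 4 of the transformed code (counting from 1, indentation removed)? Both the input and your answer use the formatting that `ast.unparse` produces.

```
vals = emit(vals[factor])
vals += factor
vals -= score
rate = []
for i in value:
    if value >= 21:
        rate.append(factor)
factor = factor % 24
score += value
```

Transformed code:
vals = emit(vals[factor])
vals = vals + factor
vals = vals - score
rate = [factor for i in value if value >= 21]
factor = factor % 24
score = score + value

rate = [factor for i in value if value >= 21]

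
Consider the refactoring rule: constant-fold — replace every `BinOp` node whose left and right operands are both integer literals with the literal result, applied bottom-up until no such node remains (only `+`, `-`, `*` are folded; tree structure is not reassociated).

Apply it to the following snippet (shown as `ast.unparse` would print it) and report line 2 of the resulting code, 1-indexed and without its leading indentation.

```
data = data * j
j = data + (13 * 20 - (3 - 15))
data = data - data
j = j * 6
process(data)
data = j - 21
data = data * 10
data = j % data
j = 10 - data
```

j = data + 272

Transformed code:
data = data * j
j = data + 272
data = data - data
j = j * 6
process(data)
data = j - 21
data = data * 10
data = j % data
j = 10 - data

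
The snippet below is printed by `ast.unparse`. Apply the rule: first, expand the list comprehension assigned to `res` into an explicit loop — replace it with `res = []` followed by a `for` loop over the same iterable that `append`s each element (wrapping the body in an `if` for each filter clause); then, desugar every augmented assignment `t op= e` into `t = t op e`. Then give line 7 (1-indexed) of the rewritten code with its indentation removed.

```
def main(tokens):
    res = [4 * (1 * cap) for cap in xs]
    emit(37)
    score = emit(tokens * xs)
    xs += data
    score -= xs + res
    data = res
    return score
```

Transformed code:
def main(tokens):
    res = []
    for cap in xs:
        res.append(4 * (1 * cap))
    emit(37)
    score = emit(tokens * xs)
    xs = xs + data
    score = score - (xs + res)
    data = res
    return score

xs = xs + data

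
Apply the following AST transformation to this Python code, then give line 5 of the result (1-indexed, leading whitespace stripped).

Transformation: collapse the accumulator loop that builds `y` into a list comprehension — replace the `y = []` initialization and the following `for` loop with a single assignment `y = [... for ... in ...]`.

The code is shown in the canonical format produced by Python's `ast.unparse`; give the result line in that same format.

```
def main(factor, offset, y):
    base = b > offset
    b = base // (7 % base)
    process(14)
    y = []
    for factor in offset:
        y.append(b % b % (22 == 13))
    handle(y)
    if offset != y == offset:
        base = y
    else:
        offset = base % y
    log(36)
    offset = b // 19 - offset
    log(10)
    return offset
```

y = [b % b % (22 == 13) for factor in offset]

Transformed code:
def main(factor, offset, y):
    base = b > offset
    b = base // (7 % base)
    process(14)
    y = [b % b % (22 == 13) for factor in offset]
    handle(y)
    if offset != y == offset:
        base = y
    else:
        offset = base % y
    log(36)
    offset = b // 19 - offset
    log(10)
    return offset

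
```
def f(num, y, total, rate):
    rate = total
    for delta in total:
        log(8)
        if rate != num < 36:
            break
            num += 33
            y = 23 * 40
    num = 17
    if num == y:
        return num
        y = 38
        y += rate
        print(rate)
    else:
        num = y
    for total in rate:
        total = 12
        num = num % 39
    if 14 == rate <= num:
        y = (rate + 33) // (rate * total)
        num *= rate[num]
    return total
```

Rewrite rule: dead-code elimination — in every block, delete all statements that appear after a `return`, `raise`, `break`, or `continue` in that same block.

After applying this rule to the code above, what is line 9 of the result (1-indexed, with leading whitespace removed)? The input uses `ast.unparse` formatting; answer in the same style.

Transformed code:
def f(num, y, total, rate):
    rate = total
    for delta in total:
        log(8)
        if rate != num < 36:
            break
    num = 17
    if num == y:
        return num
    else:
        num = y
    for total in rate:
        total = 12
        num = num % 39
    if 14 == rate <= num:
        y = (rate + 33) // (rate * total)
        num *= rate[num]
    return total

return num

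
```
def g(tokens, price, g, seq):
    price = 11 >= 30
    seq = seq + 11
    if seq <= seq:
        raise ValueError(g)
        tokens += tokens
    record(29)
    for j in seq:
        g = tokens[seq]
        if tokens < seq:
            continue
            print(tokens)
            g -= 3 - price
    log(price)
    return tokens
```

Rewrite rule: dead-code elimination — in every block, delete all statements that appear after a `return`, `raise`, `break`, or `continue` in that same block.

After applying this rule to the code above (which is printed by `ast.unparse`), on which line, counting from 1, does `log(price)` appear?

Transformed code:
def g(tokens, price, g, seq):
    price = 11 >= 30
    seq = seq + 11
    if seq <= seq:
        raise ValueError(g)
    record(29)
    for j in seq:
        g = tokens[seq]
        if tokens < seq:
            continue
    log(price)
    return tokens

11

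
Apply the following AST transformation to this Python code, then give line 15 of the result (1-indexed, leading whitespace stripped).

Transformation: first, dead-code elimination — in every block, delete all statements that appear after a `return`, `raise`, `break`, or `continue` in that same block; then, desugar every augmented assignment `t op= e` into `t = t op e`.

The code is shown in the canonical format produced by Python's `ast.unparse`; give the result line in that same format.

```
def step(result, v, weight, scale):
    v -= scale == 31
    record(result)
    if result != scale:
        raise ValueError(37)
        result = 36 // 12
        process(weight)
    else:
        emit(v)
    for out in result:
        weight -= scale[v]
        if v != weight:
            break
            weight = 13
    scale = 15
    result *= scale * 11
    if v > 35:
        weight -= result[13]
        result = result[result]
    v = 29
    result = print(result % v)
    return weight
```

weight = weight - result[13]

Transformed code:
def step(result, v, weight, scale):
    v = v - (scale == 31)
    record(result)
    if result != scale:
        raise ValueError(37)
    else:
        emit(v)
    for out in result:
        weight = weight - scale[v]
        if v != weight:
            break
    scale = 15
    result = result * (scale * 11)
    if v > 35:
        weight = weight - result[13]
        result = result[result]
    v = 29
    result = print(result % v)
    return weight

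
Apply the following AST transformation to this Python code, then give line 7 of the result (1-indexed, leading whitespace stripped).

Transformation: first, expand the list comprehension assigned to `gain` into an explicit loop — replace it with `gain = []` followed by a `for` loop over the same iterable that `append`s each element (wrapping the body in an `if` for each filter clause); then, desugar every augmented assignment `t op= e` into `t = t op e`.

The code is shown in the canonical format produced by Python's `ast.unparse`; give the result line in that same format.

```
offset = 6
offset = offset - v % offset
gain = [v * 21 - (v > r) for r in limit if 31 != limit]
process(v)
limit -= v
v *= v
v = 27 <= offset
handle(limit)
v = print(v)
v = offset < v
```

Transformed code:
offset = 6
offset = offset - v % offset
gain = []
for r in limit:
    if 31 != limit:
        gain.append(v * 21 - (v > r))
process(v)
limit = limit - v
v = v * v
v = 27 <= offset
handle(limit)
v = print(v)
v = offset < v

process(v)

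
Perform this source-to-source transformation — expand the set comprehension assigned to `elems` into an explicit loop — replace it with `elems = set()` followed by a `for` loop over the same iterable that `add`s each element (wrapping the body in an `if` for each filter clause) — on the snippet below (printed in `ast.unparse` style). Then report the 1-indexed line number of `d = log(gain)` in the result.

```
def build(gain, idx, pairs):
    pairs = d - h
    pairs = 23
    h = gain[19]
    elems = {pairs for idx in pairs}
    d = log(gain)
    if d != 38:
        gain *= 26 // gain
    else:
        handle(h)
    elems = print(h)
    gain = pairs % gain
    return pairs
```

Transformed code:
def build(gain, idx, pairs):
    pairs = d - h
    pairs = 23
    h = gain[19]
    elems = set()
    for idx in pairs:
        elems.add(pairs)
    d = log(gain)
    if d != 38:
        gain *= 26 // gain
    else:
        handle(h)
    elems = print(h)
    gain = pairs % gain
    return pairs

8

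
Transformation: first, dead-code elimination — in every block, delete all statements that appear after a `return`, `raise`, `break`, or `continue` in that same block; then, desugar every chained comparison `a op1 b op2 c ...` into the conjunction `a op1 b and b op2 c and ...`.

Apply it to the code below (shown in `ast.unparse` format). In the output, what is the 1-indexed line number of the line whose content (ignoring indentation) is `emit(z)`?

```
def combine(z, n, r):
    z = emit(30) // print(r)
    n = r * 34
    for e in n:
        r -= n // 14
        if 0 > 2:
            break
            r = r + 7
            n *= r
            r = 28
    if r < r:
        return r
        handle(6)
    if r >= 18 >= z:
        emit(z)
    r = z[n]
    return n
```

Transformed code:
def combine(z, n, r):
    z = emit(30) // print(r)
    n = r * 34
    for e in n:
        r -= n // 14
        if 0 > 2:
            break
    if r < r:
        return r
    if r >= 18 and 18 >= z:
        emit(z)
    r = z[n]
    return n

11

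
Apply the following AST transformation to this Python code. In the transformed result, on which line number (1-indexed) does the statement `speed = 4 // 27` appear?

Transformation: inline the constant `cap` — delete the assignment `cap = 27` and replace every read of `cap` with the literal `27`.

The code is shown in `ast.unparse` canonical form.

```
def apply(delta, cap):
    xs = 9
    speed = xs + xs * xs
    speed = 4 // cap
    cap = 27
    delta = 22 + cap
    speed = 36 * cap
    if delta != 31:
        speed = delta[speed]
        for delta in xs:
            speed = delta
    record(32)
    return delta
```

4

Transformed code:
def apply(delta, cap):
    xs = 9
    speed = xs + xs * xs
    speed = 4 // 27
    delta = 22 + 27
    speed = 36 * 27
    if delta != 31:
        speed = delta[speed]
        for delta in xs:
            speed = delta
    record(32)
    return delta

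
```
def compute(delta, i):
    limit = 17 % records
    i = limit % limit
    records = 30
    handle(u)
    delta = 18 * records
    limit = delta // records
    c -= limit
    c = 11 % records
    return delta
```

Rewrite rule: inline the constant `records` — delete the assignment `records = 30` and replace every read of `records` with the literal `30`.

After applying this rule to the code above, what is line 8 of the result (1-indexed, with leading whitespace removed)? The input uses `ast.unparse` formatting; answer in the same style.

c = 11 % 30

Transformed code:
def compute(delta, i):
    limit = 17 % 30
    i = limit % limit
    handle(u)
    delta = 18 * 30
    limit = delta // 30
    c -= limit
    c = 11 % 30
    return delta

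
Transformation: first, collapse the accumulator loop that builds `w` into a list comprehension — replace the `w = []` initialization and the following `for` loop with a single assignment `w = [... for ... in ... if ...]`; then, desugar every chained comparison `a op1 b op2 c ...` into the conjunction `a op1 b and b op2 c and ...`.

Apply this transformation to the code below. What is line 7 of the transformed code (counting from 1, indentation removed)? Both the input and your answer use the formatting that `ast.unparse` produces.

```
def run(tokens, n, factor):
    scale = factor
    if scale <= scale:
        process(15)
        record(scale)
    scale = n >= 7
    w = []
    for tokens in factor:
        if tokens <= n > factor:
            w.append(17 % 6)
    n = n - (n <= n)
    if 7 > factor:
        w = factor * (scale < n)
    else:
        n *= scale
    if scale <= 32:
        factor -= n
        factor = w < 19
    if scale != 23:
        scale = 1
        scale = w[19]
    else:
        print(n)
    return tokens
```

w = [17 % 6 for tokens in factor if tokens <= n and n > factor]

Transformed code:
def run(tokens, n, factor):
    scale = factor
    if scale <= scale:
        process(15)
        record(scale)
    scale = n >= 7
    w = [17 % 6 for tokens in factor if tokens <= n and n > factor]
    n = n - (n <= n)
    if 7 > factor:
        w = factor * (scale < n)
    else:
        n *= scale
    if scale <= 32:
        factor -= n
        factor = w < 19
    if scale != 23:
        scale = 1
        scale = w[19]
    else:
        print(n)
    return tokens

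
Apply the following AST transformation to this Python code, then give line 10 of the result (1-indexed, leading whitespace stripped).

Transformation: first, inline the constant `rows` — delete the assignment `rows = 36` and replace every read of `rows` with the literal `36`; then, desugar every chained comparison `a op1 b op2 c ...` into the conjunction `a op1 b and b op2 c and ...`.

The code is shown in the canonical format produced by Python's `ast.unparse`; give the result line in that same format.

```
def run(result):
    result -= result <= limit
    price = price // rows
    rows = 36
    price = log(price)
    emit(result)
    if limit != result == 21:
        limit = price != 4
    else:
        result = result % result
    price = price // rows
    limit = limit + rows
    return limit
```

price = price // 36

Transformed code:
def run(result):
    result -= result <= limit
    price = price // 36
    price = log(price)
    emit(result)
    if limit != result and result == 21:
        limit = price != 4
    else:
        result = result % result
    price = price // 36
    limit = limit + 36
    return limit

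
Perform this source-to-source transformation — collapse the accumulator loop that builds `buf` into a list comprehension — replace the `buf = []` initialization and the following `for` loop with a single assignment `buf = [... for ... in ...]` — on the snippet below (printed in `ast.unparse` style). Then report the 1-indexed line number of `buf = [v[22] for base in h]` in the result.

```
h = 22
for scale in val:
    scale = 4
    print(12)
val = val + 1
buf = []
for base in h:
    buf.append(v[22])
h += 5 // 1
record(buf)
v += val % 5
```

Transformed code:
h = 22
for scale in val:
    scale = 4
    print(12)
val = val + 1
buf = [v[22] for base in h]
h += 5 // 1
record(buf)
v += val % 5

6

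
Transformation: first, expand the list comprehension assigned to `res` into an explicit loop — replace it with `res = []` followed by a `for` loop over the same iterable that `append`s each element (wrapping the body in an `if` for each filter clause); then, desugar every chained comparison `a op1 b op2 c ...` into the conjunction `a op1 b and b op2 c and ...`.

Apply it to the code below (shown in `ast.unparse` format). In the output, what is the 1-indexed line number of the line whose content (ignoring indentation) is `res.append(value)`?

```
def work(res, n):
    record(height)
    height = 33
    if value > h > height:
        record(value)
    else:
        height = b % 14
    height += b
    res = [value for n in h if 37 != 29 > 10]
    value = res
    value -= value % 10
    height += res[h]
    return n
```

Transformed code:
def work(res, n):
    record(height)
    height = 33
    if value > h and h > height:
        record(value)
    else:
        height = b % 14
    height += b
    res = []
    for n in h:
        if 37 != 29 and 29 > 10:
            res.append(value)
    value = res
    value -= value % 10
    height += res[h]
    return n

12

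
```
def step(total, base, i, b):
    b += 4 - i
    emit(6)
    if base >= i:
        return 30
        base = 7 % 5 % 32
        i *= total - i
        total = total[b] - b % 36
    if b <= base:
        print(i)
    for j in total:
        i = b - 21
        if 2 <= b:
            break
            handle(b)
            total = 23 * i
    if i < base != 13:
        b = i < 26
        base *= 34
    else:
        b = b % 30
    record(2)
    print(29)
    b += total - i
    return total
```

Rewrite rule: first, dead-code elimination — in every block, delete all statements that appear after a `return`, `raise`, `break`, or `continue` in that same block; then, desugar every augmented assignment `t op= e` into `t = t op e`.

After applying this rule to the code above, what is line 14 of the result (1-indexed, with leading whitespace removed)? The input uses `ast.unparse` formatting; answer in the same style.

Transformed code:
def step(total, base, i, b):
    b = b + (4 - i)
    emit(6)
    if base >= i:
        return 30
    if b <= base:
        print(i)
    for j in total:
        i = b - 21
        if 2 <= b:
            break
    if i < base != 13:
        b = i < 26
        base = base * 34
    else:
        b = b % 30
    record(2)
    print(29)
    b = b + (total - i)
    return total

base = base * 34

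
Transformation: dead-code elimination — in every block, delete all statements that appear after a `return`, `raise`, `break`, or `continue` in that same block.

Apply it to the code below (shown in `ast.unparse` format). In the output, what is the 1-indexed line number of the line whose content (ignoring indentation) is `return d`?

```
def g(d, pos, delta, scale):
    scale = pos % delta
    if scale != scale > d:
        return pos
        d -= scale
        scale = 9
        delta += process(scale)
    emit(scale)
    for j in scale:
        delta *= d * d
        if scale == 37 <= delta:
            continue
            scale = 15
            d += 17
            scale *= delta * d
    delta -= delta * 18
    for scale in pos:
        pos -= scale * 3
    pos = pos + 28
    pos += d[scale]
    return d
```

Transformed code:
def g(d, pos, delta, scale):
    scale = pos % delta
    if scale != scale > d:
        return pos
    emit(scale)
    for j in scale:
        delta *= d * d
        if scale == 37 <= delta:
            continue
    delta -= delta * 18
    for scale in pos:
        pos -= scale * 3
    pos = pos + 28
    pos += d[scale]
    return d

15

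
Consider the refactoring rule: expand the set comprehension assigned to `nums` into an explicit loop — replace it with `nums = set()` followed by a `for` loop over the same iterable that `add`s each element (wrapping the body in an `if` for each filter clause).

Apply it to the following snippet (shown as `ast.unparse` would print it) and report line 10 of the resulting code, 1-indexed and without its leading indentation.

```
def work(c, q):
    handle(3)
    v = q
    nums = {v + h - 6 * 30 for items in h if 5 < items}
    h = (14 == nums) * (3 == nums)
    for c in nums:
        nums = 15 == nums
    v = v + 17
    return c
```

Transformed code:
def work(c, q):
    handle(3)
    v = q
    nums = set()
    for items in h:
        if 5 < items:
            nums.add(v + h - 6 * 30)
    h = (14 == nums) * (3 == nums)
    for c in nums:
        nums = 15 == nums
    v = v + 17
    return c

nums = 15 == nums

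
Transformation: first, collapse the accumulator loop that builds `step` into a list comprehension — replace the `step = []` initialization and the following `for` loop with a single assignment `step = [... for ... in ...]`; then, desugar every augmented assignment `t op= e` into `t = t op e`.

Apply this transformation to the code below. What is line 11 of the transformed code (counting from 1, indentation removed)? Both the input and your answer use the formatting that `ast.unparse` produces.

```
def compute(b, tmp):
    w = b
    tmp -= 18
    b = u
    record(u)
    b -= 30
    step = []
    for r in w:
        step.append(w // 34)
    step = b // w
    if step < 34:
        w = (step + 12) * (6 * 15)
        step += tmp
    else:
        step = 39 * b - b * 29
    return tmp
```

Transformed code:
def compute(b, tmp):
    w = b
    tmp = tmp - 18
    b = u
    record(u)
    b = b - 30
    step = [w // 34 for r in w]
    step = b // w
    if step < 34:
        w = (step + 12) * (6 * 15)
        step = step + tmp
    else:
        step = 39 * b - b * 29
    return tmp

step = step + tmp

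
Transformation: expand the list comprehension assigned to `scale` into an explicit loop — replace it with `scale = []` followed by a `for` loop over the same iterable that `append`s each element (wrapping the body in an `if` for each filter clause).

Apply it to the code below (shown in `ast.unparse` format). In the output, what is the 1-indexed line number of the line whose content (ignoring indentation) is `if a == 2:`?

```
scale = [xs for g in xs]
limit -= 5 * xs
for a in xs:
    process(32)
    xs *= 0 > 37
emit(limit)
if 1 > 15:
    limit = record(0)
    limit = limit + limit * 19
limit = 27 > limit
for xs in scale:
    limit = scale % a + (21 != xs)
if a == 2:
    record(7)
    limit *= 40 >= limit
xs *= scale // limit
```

15

Transformed code:
scale = []
for g in xs:
    scale.append(xs)
limit -= 5 * xs
for a in xs:
    process(32)
    xs *= 0 > 37
emit(limit)
if 1 > 15:
    limit = record(0)
    limit = limit + limit * 19
limit = 27 > limit
for xs in scale:
    limit = scale % a + (21 != xs)
if a == 2:
    record(7)
    limit *= 40 >= limit
xs *= scale // limit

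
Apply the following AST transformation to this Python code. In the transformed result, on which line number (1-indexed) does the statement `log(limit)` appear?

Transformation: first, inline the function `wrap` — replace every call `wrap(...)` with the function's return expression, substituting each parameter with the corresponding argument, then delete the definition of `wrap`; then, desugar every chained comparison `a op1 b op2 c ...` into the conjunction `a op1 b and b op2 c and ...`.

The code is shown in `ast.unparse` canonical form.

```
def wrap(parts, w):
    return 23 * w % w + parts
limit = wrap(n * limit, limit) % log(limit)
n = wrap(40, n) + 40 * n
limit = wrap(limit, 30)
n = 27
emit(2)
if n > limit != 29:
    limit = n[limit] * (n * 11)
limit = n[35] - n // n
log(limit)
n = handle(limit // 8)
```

9

Transformed code:
limit = (23 * limit % limit + n * limit) % log(limit)
n = 23 * n % n + 40 + 40 * n
limit = 23 * 30 % 30 + limit
n = 27
emit(2)
if n > limit and limit != 29:
    limit = n[limit] * (n * 11)
limit = n[35] - n // n
log(limit)
n = handle(limit // 8)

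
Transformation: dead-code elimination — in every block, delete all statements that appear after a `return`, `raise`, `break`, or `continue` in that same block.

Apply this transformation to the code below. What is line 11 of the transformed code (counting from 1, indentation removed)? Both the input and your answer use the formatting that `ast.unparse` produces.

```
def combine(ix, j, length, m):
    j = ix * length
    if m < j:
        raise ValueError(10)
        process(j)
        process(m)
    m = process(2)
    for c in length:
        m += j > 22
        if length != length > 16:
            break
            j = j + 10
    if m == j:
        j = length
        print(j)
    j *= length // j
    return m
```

j = length

Transformed code:
def combine(ix, j, length, m):
    j = ix * length
    if m < j:
        raise ValueError(10)
    m = process(2)
    for c in length:
        m += j > 22
        if length != length > 16:
            break
    if m == j:
        j = length
        print(j)
    j *= length // j
    return m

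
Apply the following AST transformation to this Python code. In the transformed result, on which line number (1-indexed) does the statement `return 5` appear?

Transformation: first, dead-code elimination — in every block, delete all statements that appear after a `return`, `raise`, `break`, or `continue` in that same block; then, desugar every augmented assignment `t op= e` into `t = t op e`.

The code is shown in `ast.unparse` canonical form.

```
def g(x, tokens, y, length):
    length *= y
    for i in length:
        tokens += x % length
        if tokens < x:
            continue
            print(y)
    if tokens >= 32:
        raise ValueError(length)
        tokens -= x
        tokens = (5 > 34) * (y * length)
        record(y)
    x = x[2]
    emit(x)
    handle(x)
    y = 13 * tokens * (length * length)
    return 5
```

Transformed code:
def g(x, tokens, y, length):
    length = length * y
    for i in length:
        tokens = tokens + x % length
        if tokens < x:
            continue
    if tokens >= 32:
        raise ValueError(length)
    x = x[2]
    emit(x)
    handle(x)
    y = 13 * tokens * (length * length)
    return 5

13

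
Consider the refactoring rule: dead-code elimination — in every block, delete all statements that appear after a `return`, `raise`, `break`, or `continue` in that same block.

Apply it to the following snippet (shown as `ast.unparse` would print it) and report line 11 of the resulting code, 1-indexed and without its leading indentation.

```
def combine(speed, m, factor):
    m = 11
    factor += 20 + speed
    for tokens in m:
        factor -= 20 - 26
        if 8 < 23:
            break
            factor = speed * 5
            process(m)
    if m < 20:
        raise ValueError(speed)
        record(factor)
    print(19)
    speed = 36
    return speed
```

speed = 36

Transformed code:
def combine(speed, m, factor):
    m = 11
    factor += 20 + speed
    for tokens in m:
        factor -= 20 - 26
        if 8 < 23:
            break
    if m < 20:
        raise ValueError(speed)
    print(19)
    speed = 36
    return speed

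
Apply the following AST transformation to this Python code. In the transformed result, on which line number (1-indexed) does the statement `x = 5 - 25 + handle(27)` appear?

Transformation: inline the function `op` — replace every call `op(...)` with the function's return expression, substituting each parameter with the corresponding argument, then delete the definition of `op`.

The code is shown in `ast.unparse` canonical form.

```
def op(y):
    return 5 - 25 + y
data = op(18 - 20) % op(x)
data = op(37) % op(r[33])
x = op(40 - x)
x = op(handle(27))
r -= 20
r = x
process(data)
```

4

Transformed code:
data = (5 - 25 + (18 - 20)) % (5 - 25 + x)
data = (5 - 25 + 37) % (5 - 25 + r[33])
x = 5 - 25 + (40 - x)
x = 5 - 25 + handle(27)
r -= 20
r = x
process(data)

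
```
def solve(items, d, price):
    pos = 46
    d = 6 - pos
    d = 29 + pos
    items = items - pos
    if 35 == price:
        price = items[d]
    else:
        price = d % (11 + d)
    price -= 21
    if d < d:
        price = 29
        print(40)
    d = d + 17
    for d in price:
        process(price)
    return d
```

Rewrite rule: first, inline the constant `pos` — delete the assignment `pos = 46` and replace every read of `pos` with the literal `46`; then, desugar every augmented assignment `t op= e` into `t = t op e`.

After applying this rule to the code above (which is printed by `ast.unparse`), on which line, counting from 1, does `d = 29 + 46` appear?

3

Transformed code:
def solve(items, d, price):
    d = 6 - 46
    d = 29 + 46
    items = items - 46
    if 35 == price:
        price = items[d]
    else:
        price = d % (11 + d)
    price = price - 21
    if d < d:
        price = 29
        print(40)
    d = d + 17
    for d in price:
        process(price)
    return d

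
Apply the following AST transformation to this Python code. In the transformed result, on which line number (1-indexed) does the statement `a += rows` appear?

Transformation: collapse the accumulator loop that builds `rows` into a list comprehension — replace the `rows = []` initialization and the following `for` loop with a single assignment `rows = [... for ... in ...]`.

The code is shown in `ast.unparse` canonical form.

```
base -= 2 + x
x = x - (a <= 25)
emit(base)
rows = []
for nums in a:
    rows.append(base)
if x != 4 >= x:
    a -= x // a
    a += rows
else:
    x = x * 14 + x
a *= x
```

7

Transformed code:
base -= 2 + x
x = x - (a <= 25)
emit(base)
rows = [base for nums in a]
if x != 4 >= x:
    a -= x // a
    a += rows
else:
    x = x * 14 + x
a *= x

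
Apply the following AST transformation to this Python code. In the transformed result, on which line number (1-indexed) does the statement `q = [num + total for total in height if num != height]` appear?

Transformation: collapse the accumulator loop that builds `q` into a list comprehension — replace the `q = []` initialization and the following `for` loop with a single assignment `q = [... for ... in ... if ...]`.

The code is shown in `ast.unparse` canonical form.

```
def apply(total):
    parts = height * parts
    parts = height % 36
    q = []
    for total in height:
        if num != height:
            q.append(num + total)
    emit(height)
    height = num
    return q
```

4

Transformed code:
def apply(total):
    parts = height * parts
    parts = height % 36
    q = [num + total for total in height if num != height]
    emit(height)
    height = num
    return q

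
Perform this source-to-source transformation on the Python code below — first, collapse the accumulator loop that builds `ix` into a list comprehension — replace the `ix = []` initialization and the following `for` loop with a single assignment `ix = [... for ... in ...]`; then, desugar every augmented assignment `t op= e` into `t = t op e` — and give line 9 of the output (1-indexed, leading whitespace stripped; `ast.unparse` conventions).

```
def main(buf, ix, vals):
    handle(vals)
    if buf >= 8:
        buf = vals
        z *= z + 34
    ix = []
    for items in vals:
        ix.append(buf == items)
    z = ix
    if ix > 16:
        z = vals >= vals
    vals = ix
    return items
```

Transformed code:
def main(buf, ix, vals):
    handle(vals)
    if buf >= 8:
        buf = vals
        z = z * (z + 34)
    ix = [buf == items for items in vals]
    z = ix
    if ix > 16:
        z = vals >= vals
    vals = ix
    return items

z = vals >= vals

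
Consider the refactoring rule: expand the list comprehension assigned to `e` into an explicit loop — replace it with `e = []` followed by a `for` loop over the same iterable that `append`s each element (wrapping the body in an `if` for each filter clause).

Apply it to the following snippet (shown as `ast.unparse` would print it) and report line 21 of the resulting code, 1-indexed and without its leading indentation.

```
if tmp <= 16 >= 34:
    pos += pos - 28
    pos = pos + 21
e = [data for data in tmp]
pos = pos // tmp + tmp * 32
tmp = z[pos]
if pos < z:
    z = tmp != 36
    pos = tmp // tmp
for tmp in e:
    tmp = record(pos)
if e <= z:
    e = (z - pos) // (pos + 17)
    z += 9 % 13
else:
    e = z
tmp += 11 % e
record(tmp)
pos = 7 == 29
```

pos = 7 == 29

Transformed code:
if tmp <= 16 >= 34:
    pos += pos - 28
    pos = pos + 21
e = []
for data in tmp:
    e.append(data)
pos = pos // tmp + tmp * 32
tmp = z[pos]
if pos < z:
    z = tmp != 36
    pos = tmp // tmp
for tmp in e:
    tmp = record(pos)
if e <= z:
    e = (z - pos) // (pos + 17)
    z += 9 % 13
else:
    e = z
tmp += 11 % e
record(tmp)
pos = 7 == 29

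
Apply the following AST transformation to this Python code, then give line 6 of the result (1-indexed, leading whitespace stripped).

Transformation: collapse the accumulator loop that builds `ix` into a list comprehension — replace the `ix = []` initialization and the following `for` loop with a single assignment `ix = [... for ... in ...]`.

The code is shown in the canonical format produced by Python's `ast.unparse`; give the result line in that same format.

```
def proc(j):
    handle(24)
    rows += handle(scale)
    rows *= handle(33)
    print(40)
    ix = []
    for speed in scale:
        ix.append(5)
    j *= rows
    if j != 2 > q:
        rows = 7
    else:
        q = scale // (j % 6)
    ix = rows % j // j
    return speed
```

ix = [5 for speed in scale]

Transformed code:
def proc(j):
    handle(24)
    rows += handle(scale)
    rows *= handle(33)
    print(40)
    ix = [5 for speed in scale]
    j *= rows
    if j != 2 > q:
        rows = 7
    else:
        q = scale // (j % 6)
    ix = rows % j // j
    return speed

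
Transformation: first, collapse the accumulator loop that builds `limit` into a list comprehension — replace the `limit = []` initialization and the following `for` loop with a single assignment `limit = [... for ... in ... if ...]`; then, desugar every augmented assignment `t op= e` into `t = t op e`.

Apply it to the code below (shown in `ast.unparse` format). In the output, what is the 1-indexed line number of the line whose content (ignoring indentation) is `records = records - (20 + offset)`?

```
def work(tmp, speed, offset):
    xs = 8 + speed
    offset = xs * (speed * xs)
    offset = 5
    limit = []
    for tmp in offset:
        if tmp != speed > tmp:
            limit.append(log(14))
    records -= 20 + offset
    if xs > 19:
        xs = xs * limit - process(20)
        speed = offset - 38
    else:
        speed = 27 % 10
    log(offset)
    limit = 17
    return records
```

Transformed code:
def work(tmp, speed, offset):
    xs = 8 + speed
    offset = xs * (speed * xs)
    offset = 5
    limit = [log(14) for tmp in offset if tmp != speed > tmp]
    records = records - (20 + offset)
    if xs > 19:
        xs = xs * limit - process(20)
        speed = offset - 38
    else:
        speed = 27 % 10
    log(offset)
    limit = 17
    return records

6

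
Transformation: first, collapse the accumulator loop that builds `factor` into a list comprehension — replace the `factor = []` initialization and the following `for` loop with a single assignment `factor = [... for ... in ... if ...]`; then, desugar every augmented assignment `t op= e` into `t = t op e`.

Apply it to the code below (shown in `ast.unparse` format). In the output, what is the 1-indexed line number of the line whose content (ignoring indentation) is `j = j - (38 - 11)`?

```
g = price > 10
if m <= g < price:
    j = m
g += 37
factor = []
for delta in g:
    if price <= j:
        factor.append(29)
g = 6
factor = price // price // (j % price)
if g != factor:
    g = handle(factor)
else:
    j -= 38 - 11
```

Transformed code:
g = price > 10
if m <= g < price:
    j = m
g = g + 37
factor = [29 for delta in g if price <= j]
g = 6
factor = price // price // (j % price)
if g != factor:
    g = handle(factor)
else:
    j = j - (38 - 11)

11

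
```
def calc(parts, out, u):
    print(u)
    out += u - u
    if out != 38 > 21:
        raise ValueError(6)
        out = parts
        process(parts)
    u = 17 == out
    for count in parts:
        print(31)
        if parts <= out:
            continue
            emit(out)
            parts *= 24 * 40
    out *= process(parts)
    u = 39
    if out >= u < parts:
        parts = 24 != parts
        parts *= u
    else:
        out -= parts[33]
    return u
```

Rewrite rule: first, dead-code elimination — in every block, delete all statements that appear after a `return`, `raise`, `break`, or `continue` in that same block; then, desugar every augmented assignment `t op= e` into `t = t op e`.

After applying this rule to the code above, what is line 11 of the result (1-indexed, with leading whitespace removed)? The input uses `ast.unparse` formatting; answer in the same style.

Transformed code:
def calc(parts, out, u):
    print(u)
    out = out + (u - u)
    if out != 38 > 21:
        raise ValueError(6)
    u = 17 == out
    for count in parts:
        print(31)
        if parts <= out:
            continue
    out = out * process(parts)
    u = 39
    if out >= u < parts:
        parts = 24 != parts
        parts = parts * u
    else:
        out = out - parts[33]
    return u

out = out * process(parts)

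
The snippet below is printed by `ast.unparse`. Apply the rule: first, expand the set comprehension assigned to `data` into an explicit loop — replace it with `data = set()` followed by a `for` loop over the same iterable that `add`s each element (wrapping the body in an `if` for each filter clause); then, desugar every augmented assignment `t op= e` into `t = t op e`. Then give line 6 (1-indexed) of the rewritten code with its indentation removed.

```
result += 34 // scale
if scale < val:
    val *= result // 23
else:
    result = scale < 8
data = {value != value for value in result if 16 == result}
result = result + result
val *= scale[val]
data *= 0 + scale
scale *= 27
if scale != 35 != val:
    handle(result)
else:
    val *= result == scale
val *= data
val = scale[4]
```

Transformed code:
result = result + 34 // scale
if scale < val:
    val = val * (result // 23)
else:
    result = scale < 8
data = set()
for value in result:
    if 16 == result:
        data.add(value != value)
result = result + result
val = val * scale[val]
data = data * (0 + scale)
scale = scale * 27
if scale != 35 != val:
    handle(result)
else:
    val = val * (result == scale)
val = val * data
val = scale[4]

data = set()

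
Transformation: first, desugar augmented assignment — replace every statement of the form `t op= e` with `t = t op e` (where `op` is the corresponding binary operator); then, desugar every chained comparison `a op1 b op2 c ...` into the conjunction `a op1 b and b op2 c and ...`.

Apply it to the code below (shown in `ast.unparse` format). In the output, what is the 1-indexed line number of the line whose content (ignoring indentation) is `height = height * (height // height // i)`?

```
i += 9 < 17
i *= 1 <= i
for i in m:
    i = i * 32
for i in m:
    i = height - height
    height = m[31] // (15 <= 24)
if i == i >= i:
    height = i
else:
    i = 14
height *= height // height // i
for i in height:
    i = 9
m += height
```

Transformed code:
i = i + (9 < 17)
i = i * (1 <= i)
for i in m:
    i = i * 32
for i in m:
    i = height - height
    height = m[31] // (15 <= 24)
if i == i and i >= i:
    height = i
else:
    i = 14
height = height * (height // height // i)
for i in height:
    i = 9
m = m + height

12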